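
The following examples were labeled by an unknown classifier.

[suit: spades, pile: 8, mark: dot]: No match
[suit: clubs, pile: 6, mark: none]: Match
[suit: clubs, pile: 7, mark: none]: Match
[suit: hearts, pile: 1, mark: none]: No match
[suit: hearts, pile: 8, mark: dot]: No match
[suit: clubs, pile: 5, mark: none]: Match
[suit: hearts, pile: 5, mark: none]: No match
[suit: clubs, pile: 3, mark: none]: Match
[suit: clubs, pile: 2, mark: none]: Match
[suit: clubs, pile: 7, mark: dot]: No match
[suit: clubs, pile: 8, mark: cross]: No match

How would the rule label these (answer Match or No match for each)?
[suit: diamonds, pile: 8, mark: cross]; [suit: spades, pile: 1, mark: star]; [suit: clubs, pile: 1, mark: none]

No match, No match, Match

The rule appears to be: mark is none AND suit is clubs.
[suit: diamonds, pile: 8, mark: cross]: No match (mark is cross, suit is diamonds).
[suit: spades, pile: 1, mark: star]: No match (mark is star, suit is spades).
[suit: clubs, pile: 1, mark: none]: Match (mark is none, suit is clubs).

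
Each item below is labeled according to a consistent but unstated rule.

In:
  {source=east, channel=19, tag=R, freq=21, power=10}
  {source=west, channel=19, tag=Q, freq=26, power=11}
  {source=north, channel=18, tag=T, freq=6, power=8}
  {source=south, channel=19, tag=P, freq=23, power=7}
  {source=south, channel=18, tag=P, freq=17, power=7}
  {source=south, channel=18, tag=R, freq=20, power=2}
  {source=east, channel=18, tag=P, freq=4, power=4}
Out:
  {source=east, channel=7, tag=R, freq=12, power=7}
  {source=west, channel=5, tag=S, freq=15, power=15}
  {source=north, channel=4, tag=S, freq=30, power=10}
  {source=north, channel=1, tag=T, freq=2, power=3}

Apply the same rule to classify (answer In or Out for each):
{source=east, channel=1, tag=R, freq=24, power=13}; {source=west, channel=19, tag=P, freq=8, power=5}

Out, In

'In' ⟺ channel ≥ 18.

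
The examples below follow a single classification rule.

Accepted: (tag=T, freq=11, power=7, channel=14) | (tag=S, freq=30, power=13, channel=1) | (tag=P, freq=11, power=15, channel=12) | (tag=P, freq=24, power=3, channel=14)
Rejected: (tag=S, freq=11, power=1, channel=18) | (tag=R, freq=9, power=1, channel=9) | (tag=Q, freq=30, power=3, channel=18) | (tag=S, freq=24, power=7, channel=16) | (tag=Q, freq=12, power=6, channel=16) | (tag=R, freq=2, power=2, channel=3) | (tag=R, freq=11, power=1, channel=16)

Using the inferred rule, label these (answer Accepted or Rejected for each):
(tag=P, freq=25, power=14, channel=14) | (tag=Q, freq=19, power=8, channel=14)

Accepted, Accepted

A rule that fits every label: channel ≤ 14 AND freq ≥ 11 — true of each 'Accepted' example, false of each 'Rejected' one.
(tag=P, freq=25, power=14, channel=14): channel = 14, freq = 25 — matches, so Accepted.
(tag=Q, freq=19, power=8, channel=14): channel = 14, freq = 19 — matches, so Accepted.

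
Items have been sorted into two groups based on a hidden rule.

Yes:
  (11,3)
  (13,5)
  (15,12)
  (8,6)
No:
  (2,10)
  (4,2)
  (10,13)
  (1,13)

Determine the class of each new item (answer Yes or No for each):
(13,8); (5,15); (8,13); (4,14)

Yes, No, No, No

One predicate separates the groups cleanly: first > second AND sum ≥ 12.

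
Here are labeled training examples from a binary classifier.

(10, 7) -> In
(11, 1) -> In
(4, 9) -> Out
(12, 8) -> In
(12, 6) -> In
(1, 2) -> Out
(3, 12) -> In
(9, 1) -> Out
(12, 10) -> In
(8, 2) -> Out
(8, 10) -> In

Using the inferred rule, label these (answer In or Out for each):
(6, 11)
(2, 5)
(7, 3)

In, Out, Out

The pattern is that an item is 'In' exactly when: max ≥ 10.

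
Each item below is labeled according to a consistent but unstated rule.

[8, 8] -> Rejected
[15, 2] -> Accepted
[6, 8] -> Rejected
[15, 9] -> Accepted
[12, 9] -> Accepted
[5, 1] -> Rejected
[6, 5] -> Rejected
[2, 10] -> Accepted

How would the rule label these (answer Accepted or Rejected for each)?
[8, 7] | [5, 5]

Rejected, Rejected

The classifier is using: max ≥ 9.
[8, 7]: Rejected (max 8).
[5, 5]: Rejected (max 5).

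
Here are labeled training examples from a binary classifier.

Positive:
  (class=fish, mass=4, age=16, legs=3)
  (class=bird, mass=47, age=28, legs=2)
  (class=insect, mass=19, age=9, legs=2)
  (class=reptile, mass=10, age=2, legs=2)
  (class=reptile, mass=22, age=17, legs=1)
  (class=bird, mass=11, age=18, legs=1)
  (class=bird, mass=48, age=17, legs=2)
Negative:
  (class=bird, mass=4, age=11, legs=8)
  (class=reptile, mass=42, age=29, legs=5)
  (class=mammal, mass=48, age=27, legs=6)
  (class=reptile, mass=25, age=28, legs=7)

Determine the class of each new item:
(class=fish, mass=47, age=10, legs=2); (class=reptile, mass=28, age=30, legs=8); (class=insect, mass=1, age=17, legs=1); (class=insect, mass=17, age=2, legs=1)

Positive, Negative, Positive, Positive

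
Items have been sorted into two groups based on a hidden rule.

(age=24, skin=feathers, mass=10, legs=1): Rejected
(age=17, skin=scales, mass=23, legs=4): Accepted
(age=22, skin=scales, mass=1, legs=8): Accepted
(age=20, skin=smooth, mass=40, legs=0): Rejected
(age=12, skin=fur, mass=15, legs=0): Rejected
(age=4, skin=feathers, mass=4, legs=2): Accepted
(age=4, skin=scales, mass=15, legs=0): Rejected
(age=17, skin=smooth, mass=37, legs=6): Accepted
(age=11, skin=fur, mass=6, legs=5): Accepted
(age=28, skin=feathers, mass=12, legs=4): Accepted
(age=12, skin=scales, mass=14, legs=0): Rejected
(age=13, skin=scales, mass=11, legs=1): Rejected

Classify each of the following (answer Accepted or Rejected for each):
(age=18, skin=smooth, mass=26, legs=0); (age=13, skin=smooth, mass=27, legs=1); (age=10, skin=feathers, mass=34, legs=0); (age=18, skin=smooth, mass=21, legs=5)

The pattern is that an item is 'Accepted' exactly when: legs ≥ 2.
(age=18, skin=smooth, mass=26, legs=0): legs = 0 — doesn't match, so Rejected. (age=13, skin=smooth, mass=27, legs=1): legs = 1 — doesn't match, so Rejected. (age=10, skin=feathers, mass=34, legs=0): legs = 0 — doesn't match, so Rejected. (age=18, skin=smooth, mass=21, legs=5): legs = 5 — meets the rule, so Accepted.

Rejected, Rejected, Rejected, Accepted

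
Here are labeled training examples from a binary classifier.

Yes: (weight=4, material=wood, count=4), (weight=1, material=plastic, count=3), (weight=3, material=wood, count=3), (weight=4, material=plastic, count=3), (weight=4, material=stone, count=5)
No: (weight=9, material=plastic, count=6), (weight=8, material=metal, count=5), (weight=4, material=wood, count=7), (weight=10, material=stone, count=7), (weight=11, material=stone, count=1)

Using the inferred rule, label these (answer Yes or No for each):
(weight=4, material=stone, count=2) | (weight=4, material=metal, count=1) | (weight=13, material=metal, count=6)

Yes, Yes, No

The common property of the 'Yes' items is: weight ≤ 4 AND count ≤ 5. No 'No' item has it.
(weight=4, material=stone, count=2) — weight = 4, count = 2, hence Yes.
(weight=4, material=metal, count=1) — weight = 4, count = 1, hence Yes.
(weight=13, material=metal, count=6) — weight = 13, count = 6, hence No.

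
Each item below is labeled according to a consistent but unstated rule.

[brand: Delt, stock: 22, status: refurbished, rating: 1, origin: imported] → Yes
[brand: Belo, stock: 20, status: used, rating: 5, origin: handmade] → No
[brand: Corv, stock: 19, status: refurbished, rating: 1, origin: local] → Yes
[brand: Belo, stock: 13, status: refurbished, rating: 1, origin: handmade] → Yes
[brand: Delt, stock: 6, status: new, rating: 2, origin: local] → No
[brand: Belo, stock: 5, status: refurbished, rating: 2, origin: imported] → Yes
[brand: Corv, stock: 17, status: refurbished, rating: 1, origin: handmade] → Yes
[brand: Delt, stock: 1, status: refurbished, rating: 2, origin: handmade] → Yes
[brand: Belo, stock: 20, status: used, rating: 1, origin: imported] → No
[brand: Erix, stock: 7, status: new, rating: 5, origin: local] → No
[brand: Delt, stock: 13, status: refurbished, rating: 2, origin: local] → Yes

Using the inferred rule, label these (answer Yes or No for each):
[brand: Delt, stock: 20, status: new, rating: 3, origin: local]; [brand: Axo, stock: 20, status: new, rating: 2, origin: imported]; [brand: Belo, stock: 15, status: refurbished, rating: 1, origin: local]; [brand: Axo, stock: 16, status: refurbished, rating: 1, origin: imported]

The pattern is that an item is 'Yes' exactly when: status is refurbished.
[brand: Delt, stock: 20, status: new, rating: 3, origin: local]: status is new, does not fit → No. [brand: Axo, stock: 20, status: new, rating: 2, origin: imported]: status is new, does not fit → No. [brand: Belo, stock: 15, status: refurbished, rating: 1, origin: local]: status is refurbished, has this property → Yes. [brand: Axo, stock: 16, status: refurbished, rating: 1, origin: imported]: status is refurbished, has this property → Yes.

No, No, Yes, Yes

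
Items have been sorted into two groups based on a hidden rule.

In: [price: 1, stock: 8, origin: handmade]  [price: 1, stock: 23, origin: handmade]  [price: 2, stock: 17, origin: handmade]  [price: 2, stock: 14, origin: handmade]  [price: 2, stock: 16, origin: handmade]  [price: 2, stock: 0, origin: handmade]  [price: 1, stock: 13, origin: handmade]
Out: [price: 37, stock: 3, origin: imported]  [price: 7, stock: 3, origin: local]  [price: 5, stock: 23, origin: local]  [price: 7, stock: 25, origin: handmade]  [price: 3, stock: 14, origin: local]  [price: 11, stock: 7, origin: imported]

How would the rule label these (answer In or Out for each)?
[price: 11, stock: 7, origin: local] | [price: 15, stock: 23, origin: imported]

Out, Out

All 'In' examples share one property — price ≤ 2 — and every 'Out' example lacks it.
[price: 11, stock: 7, origin: local] — price = 11, hence Out.
[price: 15, stock: 23, origin: imported] — price = 15, hence Out.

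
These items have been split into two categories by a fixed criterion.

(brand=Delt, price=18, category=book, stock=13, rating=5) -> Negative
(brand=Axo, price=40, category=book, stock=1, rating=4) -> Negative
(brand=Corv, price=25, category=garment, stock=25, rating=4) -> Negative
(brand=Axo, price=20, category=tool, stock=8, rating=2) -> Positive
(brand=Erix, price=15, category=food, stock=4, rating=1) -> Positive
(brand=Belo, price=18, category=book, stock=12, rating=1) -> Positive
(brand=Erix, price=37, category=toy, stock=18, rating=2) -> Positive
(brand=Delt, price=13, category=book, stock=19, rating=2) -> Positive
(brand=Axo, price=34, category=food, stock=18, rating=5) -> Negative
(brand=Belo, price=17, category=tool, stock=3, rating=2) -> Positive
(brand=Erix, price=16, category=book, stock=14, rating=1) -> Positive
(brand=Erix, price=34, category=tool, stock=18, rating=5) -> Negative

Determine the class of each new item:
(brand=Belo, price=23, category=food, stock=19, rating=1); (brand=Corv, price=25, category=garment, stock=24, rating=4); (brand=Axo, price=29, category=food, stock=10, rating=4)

Positive, Negative, Negative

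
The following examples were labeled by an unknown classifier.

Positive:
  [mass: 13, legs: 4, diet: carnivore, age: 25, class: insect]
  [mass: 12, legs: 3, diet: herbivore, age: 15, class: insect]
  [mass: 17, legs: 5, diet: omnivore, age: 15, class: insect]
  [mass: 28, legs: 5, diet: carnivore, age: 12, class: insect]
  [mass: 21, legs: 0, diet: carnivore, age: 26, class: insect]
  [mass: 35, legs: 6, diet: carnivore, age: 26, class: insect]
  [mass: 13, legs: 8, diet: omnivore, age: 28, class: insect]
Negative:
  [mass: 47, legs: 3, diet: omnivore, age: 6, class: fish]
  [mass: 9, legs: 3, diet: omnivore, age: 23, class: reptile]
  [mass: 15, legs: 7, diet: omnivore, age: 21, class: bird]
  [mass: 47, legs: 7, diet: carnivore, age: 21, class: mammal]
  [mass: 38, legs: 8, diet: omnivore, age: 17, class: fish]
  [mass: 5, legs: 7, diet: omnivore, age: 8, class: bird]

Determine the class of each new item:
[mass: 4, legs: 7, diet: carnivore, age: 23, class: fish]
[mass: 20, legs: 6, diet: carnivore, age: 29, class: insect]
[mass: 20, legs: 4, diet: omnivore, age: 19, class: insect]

Negative, Positive, Positive

The common property of the 'Positive' items is: class is insect. No 'Negative' item has it.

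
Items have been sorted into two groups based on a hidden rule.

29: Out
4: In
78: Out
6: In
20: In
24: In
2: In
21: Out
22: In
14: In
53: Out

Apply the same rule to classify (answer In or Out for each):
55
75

The distinguishing property — even AND at most 24 — holds for all the 'In' cases and none of the 'Out' cases.
55: 55 is odd, 55 > 24 — fails this test, so Out.
75: 75 is odd, 75 > 24 — fails this test, so Out.

Out, Out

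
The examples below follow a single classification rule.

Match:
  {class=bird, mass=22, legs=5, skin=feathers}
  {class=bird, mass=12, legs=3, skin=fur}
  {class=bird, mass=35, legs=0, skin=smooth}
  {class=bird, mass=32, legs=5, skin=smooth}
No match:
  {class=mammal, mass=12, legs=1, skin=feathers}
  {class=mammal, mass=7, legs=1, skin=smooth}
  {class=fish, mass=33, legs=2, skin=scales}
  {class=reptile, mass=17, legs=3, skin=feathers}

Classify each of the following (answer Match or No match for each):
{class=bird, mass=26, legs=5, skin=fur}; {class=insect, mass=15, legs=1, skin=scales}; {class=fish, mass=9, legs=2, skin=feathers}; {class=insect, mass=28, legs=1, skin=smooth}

The simplest hypothesis consistent with all the labels is: class is bird.
{class=bird, mass=26, legs=5, skin=fur}: Match (class is bird).
{class=insect, mass=15, legs=1, skin=scales}: No match (class is insect).
{class=fish, mass=9, legs=2, skin=feathers}: No match (class is fish).
{class=insect, mass=28, legs=1, skin=smooth}: No match (class is insect).

Match, No match, No match, No match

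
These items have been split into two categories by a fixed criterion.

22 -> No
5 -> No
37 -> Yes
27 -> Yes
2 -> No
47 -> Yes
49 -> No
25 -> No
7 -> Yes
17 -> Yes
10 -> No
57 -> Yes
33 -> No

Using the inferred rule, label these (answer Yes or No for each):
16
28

The common property of the 'Yes' items is: ends in digit 7. No 'No' item has it.
16 — last digit 6, hence No.
28 — last digit 8, hence No.

No, No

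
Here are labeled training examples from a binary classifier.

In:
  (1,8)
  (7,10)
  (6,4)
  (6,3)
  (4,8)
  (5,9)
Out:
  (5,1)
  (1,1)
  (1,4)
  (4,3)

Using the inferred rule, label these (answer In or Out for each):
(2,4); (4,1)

Out, Out

The classifier is using: sum ≥ 9.
(2,4): 2+4 = 6, does not pass → Out. (4,1): 4+1 = 5, does not pass → Out.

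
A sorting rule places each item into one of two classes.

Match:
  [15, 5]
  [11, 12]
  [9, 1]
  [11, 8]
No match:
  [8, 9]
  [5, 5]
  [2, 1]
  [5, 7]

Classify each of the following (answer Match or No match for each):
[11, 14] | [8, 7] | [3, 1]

The distinguishing property — first ≥ 9 — holds for all the 'Match' cases and none of the 'No match' cases.

Match, No match, No match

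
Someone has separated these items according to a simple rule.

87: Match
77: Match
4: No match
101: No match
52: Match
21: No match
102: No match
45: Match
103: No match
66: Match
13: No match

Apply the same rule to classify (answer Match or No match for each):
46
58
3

Match, Match, No match

The distinguishing property — digit sum ≥ 5 — holds for all the 'Match' cases and none of the 'No match' cases.
46 — digit sum 4+6 = 10, hence Match.
58 — digit sum 5+8 = 13, hence Match.
3 — digit sum 3, hence No match.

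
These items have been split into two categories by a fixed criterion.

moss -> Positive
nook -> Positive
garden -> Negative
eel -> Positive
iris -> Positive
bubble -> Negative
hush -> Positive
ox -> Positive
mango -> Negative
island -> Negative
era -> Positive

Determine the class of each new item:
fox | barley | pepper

A rule that fits every label: length ≤ 4 — true of each 'Positive' example, false of each 'Negative' one.
fox → length 3 → Positive. barley → length 6 → Negative. pepper → length 6 → Negative.

Positive, Negative, Negative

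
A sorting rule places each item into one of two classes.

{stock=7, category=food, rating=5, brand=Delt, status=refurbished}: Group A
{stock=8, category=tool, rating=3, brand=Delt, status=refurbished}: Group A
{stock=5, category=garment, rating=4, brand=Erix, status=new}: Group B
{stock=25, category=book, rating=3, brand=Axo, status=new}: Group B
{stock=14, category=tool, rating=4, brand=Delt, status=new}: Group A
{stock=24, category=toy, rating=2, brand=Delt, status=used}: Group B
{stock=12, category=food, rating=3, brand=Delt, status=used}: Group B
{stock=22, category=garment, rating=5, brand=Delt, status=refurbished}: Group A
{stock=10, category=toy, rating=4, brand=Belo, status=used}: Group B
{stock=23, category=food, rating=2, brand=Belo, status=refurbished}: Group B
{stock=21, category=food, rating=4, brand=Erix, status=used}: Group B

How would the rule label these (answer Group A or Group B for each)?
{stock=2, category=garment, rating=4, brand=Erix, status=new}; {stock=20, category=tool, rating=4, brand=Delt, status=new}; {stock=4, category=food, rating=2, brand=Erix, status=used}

Group B, Group A, Group B

The distinguishing property — category is tool OR rating = 5 — holds for all the 'Group A' cases and none of the 'Group B' cases.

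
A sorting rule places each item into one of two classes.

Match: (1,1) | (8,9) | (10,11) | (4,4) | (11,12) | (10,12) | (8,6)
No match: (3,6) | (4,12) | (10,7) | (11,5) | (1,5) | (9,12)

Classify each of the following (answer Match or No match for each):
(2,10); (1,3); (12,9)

No match, Match, No match

A rule that fits every label: |first − second| ≤ 2 — true of each 'Match' example, false of each 'No match' one.
No match: (2,10), since |2−10| = 8. Match: (1,3), since |1−3| = 2. No match: (12,9), since |12−9| = 3.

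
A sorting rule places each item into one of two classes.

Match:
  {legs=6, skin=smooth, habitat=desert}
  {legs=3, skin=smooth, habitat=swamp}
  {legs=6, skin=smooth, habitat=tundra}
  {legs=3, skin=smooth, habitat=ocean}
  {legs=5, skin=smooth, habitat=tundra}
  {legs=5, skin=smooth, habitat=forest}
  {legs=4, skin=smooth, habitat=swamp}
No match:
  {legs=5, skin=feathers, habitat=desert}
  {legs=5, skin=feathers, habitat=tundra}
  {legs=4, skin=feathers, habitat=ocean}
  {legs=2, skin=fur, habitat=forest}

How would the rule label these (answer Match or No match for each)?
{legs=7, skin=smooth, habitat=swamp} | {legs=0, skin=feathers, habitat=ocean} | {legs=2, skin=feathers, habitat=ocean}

Match, No match, No match

The distinguishing property — skin is smooth — holds for all the 'Match' cases and none of the 'No match' cases.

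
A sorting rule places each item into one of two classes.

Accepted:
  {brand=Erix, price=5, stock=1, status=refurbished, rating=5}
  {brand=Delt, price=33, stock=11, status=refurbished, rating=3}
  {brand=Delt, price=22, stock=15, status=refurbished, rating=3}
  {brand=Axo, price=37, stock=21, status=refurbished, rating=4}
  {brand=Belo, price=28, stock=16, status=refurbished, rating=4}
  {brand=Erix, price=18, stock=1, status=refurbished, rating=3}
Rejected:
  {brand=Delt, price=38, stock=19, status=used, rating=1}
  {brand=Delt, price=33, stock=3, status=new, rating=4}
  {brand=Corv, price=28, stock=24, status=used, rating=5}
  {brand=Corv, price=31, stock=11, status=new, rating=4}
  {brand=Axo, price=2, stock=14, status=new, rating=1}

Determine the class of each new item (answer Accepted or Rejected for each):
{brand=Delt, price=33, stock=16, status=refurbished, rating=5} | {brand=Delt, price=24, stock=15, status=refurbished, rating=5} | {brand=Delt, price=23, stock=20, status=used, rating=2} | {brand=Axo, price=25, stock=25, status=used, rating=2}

The common property of the 'Accepted' items is: status is refurbished. No 'Rejected' item has it.
Accepted: {brand=Delt, price=33, stock=16, status=refurbished, rating=5}, since status is refurbished.
Accepted: {brand=Delt, price=24, stock=15, status=refurbished, rating=5}, since status is refurbished.
Rejected: {brand=Delt, price=23, stock=20, status=used, rating=2}, since status is used.
Rejected: {brand=Axo, price=25, stock=25, status=used, rating=2}, since status is used.

Accepted, Accepted, Rejected, Rejected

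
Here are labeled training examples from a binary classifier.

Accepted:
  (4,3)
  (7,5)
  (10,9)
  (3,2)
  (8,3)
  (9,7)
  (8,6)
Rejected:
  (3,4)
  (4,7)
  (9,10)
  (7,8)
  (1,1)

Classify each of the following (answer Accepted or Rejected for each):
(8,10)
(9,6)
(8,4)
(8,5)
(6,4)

One predicate separates the groups cleanly: first > second.
(8,10) — 8 < 10, hence Rejected. (9,6) — 9 > 6, hence Accepted. (8,4) — 8 > 4, hence Accepted. (8,5) — 8 > 5, hence Accepted. (6,4) — 6 > 4, hence Accepted.

Rejected, Accepted, Accepted, Accepted, Accepted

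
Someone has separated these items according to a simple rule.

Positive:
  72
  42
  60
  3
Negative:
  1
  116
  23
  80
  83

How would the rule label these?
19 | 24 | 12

One predicate separates the groups cleanly: multiple of 3.
19: 19 = 3·6 + 1 — does not pass, so Negative.
24: 24 = 3·8 — has this property, so Positive.
12: 12 = 3·4 — has this property, so Positive.

Negative, Positive, Positive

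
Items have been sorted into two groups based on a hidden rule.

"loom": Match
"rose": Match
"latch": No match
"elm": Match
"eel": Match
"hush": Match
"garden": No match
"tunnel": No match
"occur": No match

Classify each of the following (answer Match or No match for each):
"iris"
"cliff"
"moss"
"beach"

Match, No match, Match, No match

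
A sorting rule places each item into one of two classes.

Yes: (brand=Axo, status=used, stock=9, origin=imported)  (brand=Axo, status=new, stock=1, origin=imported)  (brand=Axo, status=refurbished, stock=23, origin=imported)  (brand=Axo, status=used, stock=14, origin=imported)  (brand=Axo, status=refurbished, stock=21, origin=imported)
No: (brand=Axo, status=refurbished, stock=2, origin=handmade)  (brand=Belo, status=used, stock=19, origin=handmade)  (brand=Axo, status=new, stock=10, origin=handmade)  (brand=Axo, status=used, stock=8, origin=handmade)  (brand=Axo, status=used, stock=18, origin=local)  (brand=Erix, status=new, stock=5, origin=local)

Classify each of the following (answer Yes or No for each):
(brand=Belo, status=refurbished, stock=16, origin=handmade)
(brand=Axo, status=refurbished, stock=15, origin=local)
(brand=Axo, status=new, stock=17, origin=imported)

No, No, Yes

Every 'Yes' example satisfies: origin is imported. None of the 'No' examples do.
(brand=Belo, status=refurbished, stock=16, origin=handmade): No (origin is handmade).
(brand=Axo, status=refurbished, stock=15, origin=local): No (origin is local).
(brand=Axo, status=new, stock=17, origin=imported): Yes (origin is imported).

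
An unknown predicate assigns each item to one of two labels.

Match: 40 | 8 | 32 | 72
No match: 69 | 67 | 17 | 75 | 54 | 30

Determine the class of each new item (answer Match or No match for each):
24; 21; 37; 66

All 'Match' examples share one property — multiple of 4 — and every 'No match' example lacks it.
24: Match (24 = 4·6).
21: No match (21 = 4·5 + 1).
37: No match (37 = 4·9 + 1).
66: No match (66 = 4·16 + 2).

Match, No match, No match, No match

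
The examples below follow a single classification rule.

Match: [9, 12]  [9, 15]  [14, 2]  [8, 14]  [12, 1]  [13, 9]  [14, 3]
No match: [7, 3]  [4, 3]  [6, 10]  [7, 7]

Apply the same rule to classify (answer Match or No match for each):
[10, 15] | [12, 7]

The simplest hypothesis consistent with all the labels is: first ≥ 8.
[10, 15]: first 10 — meets the rule, so Match.
[12, 7]: first 12 — meets the rule, so Match.

Match, Match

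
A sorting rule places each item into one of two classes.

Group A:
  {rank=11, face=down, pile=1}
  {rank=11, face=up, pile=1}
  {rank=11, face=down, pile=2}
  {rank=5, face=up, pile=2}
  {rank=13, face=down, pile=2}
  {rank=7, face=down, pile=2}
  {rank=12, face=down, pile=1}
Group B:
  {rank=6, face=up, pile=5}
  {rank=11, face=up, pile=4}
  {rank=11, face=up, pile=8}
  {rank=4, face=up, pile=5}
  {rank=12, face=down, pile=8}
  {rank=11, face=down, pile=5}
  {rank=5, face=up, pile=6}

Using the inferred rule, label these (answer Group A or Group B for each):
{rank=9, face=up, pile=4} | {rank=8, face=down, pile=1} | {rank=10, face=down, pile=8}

Group B, Group A, Group B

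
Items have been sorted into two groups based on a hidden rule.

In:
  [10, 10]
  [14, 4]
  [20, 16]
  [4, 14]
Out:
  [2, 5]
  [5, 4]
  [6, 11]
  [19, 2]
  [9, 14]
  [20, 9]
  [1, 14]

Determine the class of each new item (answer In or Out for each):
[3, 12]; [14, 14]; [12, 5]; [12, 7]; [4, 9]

Out, In, Out, Out, Out

All 'In' examples share one property — sum is even — and every 'Out' example lacks it.
[3, 12]: 3+12 = 15, fails the rule → Out.
[14, 14]: 14+14 = 28, passes → In.
[12, 5]: 12+5 = 17, fails the rule → Out.
[12, 7]: 12+7 = 19, fails the rule → Out.
[4, 9]: 4+9 = 13, fails the rule → Out.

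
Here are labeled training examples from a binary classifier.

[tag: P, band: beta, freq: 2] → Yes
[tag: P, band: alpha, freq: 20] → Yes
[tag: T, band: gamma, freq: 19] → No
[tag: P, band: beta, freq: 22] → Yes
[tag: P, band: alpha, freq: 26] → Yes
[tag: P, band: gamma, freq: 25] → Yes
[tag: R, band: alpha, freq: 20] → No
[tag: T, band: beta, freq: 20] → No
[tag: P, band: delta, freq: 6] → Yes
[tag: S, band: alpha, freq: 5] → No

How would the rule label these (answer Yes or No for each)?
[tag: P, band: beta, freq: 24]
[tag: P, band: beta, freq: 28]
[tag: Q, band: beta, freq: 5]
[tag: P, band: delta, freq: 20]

The common property of the 'Yes' items is: tag is P. No 'No' item has it.

Yes, Yes, No, Yes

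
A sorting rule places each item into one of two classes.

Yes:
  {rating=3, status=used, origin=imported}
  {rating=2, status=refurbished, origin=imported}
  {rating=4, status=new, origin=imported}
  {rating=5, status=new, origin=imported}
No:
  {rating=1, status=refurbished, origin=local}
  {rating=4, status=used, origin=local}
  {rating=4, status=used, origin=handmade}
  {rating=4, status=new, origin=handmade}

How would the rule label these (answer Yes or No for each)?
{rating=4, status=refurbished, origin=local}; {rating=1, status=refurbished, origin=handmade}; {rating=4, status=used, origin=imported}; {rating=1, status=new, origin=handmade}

The rule appears to be: origin is imported.
{rating=4, status=refurbished, origin=local}: origin is local, doesn't qualify → No.
{rating=1, status=refurbished, origin=handmade}: origin is handmade, doesn't qualify → No.
{rating=4, status=used, origin=imported}: origin is imported, fits → Yes.
{rating=1, status=new, origin=handmade}: origin is handmade, doesn't qualify → No.

No, No, Yes, No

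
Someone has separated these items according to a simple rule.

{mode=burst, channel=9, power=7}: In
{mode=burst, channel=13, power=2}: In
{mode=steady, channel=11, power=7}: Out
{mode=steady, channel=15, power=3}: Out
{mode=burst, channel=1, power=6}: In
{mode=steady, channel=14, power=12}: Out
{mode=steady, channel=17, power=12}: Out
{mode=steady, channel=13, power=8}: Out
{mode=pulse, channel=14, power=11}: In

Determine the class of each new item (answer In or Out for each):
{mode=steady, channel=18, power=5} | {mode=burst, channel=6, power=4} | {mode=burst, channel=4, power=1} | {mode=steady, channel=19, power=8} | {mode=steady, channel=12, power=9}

Out, In, In, Out, Out

The simplest hypothesis consistent with all the labels is: mode is not steady.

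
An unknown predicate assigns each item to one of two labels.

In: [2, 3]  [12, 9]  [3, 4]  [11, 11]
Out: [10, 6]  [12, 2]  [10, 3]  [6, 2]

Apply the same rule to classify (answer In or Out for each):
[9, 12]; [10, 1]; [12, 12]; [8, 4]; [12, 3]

In, Out, In, Out, Out

The rule appears to be: |first − second| ≤ 3.
[9, 12] — |9−12| = 3, hence In. [10, 1] — |10−1| = 9, hence Out. [12, 12] — |12−12| = 0, hence In. [8, 4] — |8−4| = 4, hence Out. [12, 3] — |12−3| = 9, hence Out.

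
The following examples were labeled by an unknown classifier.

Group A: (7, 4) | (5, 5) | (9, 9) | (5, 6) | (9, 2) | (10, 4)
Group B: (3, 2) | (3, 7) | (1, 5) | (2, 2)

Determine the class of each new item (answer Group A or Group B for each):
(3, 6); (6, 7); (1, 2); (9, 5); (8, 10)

The distinguishing property — first ≥ 4 — holds for all the 'Group A' cases and none of the 'Group B' cases.
Group B: (3, 6), since first 3.
Group A: (6, 7), since first 6.
Group B: (1, 2), since first 1.
Group A: (9, 5), since first 9.
Group A: (8, 10), since first 8.

Group B, Group A, Group B, Group A, Group A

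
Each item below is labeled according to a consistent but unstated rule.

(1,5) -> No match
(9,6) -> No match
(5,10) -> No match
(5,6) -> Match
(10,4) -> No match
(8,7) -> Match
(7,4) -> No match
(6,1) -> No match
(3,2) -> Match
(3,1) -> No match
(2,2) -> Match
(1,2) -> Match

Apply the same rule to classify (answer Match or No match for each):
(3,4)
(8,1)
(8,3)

Match, No match, No match

The common property of the 'Match' items is: |first − second| ≤ 1. No 'No match' item has it.
(3,4): Match (|3−4| = 1). (8,1): No match (|8−1| = 7). (8,3): No match (|8−3| = 5).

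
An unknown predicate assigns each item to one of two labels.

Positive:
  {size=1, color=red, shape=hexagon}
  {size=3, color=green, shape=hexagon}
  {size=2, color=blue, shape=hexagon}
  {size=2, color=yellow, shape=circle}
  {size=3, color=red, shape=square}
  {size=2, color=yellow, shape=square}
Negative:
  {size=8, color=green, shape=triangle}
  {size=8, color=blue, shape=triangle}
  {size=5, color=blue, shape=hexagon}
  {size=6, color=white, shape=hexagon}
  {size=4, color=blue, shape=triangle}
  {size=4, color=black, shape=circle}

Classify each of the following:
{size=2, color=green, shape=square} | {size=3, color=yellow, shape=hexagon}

Positive, Positive

A rule that fits every label: size ≤ 3 — true of each 'Positive' example, false of each 'Negative' one.
{size=2, color=green, shape=square}: size = 2 — checks out, so Positive. {size=3, color=yellow, shape=hexagon}: size = 3 — checks out, so Positive.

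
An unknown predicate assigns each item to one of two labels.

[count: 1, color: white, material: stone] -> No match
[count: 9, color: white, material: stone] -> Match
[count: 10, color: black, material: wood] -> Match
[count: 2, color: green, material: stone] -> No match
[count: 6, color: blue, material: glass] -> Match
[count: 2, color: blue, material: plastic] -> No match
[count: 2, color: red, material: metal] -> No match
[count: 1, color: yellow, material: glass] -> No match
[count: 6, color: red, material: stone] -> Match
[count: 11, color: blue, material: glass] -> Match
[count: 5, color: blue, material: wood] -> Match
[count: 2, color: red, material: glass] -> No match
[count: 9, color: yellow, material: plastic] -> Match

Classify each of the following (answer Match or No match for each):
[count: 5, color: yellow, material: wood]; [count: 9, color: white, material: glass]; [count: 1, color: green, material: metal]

The simplest hypothesis consistent with all the labels is: count ≥ 5.
[count: 5, color: yellow, material: wood] → count = 5 → Match.
[count: 9, color: white, material: glass] → count = 9 → Match.
[count: 1, color: green, material: metal] → count = 1 → No match.

Match, Match, No match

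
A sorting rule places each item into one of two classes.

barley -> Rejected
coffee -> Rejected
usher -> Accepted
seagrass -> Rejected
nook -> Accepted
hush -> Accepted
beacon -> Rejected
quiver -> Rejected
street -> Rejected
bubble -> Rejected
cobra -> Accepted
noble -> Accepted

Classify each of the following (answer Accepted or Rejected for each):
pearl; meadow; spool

Accepted, Rejected, Accepted

All 'Accepted' examples share one property — length ≤ 5 — and every 'Rejected' example lacks it.
Accepted: pearl, since length 5.
Rejected: meadow, since length 6.
Accepted: spool, since length 5.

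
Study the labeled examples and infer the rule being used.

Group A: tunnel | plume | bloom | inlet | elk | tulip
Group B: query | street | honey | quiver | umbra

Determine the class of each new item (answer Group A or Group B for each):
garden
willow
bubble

Group B, Group A, Group A

A rule that fits every label: contains 'l' — true of each 'Group A' example, false of each 'Group B' one.
garden: no 'l' — does not pass, so Group B. willow: has 'l' — checks out, so Group A. bubble: has 'l' — checks out, so Group A.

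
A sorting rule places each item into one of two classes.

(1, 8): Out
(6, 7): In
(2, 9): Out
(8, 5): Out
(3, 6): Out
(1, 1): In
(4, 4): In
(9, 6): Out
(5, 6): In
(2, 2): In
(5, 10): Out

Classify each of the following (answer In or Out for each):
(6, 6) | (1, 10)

In, Out

A rule that fits every label: |first − second| ≤ 1 — true of each 'In' example, false of each 'Out' one.
(6, 6): |6−6| = 0 — passes, so In.
(1, 10): |1−10| = 9 — fails the rule, so Out.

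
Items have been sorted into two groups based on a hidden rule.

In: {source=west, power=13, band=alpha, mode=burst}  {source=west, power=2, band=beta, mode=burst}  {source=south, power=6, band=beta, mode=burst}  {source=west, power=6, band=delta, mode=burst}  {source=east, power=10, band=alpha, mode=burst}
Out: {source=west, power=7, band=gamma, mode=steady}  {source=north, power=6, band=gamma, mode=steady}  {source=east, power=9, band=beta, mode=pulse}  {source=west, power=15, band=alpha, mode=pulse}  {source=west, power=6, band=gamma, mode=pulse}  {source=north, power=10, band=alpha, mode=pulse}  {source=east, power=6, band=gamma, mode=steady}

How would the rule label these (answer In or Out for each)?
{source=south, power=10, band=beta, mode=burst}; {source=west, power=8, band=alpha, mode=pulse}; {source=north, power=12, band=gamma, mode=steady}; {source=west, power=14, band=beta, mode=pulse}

In, Out, Out, Out

The simplest hypothesis consistent with all the labels is: mode is burst.
{source=south, power=10, band=beta, mode=burst}: mode is burst, has this property → In.
{source=west, power=8, band=alpha, mode=pulse}: mode is pulse, does not satisfy this → Out.
{source=north, power=12, band=gamma, mode=steady}: mode is steady, does not satisfy this → Out.
{source=west, power=14, band=beta, mode=pulse}: mode is pulse, does not satisfy this → Out.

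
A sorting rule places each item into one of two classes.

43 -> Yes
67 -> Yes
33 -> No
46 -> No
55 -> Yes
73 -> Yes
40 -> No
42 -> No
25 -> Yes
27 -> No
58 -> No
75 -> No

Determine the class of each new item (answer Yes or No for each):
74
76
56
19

No, No, No, Yes

Checking candidate rules against both groups, what survives is: ≡ 1 (mod 6).
74: 74 mod 6 = 2, fails this test → No. 76: 76 mod 6 = 4, fails this test → No. 56: 56 mod 6 = 2, fails this test → No. 19: 19 mod 6 = 1, meets the rule → Yes.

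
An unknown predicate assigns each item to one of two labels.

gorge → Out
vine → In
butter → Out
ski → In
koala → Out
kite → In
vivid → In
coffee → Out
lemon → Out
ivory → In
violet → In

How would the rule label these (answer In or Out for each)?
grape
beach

Out, Out

'In' ⟺ contains 'i'.
grape → no 'i' → Out.
beach → no 'i' → Out.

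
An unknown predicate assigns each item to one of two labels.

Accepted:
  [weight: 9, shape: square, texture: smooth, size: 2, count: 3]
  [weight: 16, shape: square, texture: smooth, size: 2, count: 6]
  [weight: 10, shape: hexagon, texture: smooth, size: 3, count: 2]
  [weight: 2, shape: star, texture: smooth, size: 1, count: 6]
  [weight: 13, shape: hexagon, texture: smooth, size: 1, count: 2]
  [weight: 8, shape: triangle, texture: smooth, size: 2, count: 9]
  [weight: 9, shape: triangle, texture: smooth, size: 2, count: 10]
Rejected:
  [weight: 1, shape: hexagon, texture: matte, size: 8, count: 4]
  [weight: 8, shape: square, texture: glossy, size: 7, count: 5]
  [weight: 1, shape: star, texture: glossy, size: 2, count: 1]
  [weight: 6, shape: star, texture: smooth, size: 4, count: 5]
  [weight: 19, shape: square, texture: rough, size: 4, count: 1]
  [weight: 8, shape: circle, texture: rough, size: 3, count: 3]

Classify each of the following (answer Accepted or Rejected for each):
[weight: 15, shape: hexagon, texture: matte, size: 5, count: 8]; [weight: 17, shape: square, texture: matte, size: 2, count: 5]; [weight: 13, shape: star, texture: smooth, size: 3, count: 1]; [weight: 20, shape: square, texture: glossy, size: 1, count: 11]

Rejected, Rejected, Accepted, Rejected

A rule that fits every label: texture is smooth AND size ≤ 3 — true of each 'Accepted' example, false of each 'Rejected' one.
[weight: 15, shape: hexagon, texture: matte, size: 5, count: 8] → texture is matte, size = 5 → Rejected.
[weight: 17, shape: square, texture: matte, size: 2, count: 5] → texture is matte, size = 2 → Rejected.
[weight: 13, shape: star, texture: smooth, size: 3, count: 1] → texture is smooth, size = 3 → Accepted.
[weight: 20, shape: square, texture: glossy, size: 1, count: 11] → texture is glossy, size = 1 → Rejected.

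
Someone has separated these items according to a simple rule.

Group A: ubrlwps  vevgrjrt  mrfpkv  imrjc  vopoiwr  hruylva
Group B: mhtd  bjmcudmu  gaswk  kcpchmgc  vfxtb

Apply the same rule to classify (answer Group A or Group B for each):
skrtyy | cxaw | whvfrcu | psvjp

All 'Group A' examples share one property — contains 'r' — and every 'Group B' example lacks it.
skrtyy: has 'r', matches → Group A. cxaw: no 'r', lacks this property → Group B. whvfrcu: has 'r', matches → Group A. psvjp: no 'r', lacks this property → Group B.

Group A, Group B, Group A, Group B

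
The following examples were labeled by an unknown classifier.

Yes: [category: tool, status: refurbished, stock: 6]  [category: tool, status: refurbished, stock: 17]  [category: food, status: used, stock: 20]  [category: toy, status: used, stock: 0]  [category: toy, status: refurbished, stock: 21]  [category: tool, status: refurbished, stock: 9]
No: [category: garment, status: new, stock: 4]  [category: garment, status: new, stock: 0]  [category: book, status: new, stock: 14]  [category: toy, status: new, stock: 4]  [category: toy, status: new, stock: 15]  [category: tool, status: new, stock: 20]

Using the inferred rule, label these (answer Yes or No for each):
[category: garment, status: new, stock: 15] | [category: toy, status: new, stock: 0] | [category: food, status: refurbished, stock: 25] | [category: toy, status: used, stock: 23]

The simplest hypothesis consistent with all the labels is: status is not new.

No, No, Yes, Yes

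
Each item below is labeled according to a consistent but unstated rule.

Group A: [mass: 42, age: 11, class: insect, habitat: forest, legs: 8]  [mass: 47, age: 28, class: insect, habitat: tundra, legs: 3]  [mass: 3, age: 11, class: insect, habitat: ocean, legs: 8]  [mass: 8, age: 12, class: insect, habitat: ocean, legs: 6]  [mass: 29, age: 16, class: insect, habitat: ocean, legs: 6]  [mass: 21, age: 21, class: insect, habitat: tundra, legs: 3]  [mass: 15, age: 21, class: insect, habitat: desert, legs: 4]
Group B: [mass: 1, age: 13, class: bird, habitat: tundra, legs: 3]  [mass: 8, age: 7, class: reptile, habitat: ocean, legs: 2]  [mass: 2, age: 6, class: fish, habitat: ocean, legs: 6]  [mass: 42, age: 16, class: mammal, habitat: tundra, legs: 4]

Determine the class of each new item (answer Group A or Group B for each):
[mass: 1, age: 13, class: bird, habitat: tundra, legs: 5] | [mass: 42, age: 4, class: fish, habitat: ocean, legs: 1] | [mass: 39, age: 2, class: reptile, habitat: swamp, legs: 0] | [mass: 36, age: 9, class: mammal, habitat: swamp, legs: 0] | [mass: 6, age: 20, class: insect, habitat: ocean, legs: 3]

Comparing the two groups points to one rule — class is insect.
[mass: 1, age: 13, class: bird, habitat: tundra, legs: 5] — class is bird, hence Group B. [mass: 42, age: 4, class: fish, habitat: ocean, legs: 1] — class is fish, hence Group B. [mass: 39, age: 2, class: reptile, habitat: swamp, legs: 0] — class is reptile, hence Group B. [mass: 36, age: 9, class: mammal, habitat: swamp, legs: 0] — class is mammal, hence Group B. [mass: 6, age: 20, class: insect, habitat: ocean, legs: 3] — class is insect, hence Group A.

Group B, Group B, Group B, Group B, Group A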